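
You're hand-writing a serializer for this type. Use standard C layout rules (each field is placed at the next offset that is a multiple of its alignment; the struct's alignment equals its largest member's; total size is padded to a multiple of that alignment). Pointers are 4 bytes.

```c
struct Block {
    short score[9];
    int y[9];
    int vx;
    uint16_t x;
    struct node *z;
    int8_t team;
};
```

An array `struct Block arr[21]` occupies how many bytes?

0..18  score  (18B, 2-aligned)
18..20  -- padding (2B)
20..56  y  (36B, 4-aligned)
56..60  vx  (4B, 4-aligned)
60..62  x  (2B, 2-aligned)
62..64  -- padding (2B)
64..68  z  (4B, 4-aligned)
68..69  team  (1B, 1-aligned)
69..72  -- tail padding (3B)
sizeof = 72, alignof = 4
array of 21: 21 × 72 = 1512

1512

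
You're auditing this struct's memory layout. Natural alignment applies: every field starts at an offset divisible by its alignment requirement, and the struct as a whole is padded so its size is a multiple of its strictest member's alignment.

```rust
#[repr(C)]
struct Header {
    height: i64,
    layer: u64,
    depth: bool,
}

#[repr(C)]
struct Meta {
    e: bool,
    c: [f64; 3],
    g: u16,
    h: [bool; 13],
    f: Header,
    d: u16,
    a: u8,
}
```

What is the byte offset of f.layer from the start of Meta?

56

Header: 0..8  height  (8B, 8-aligned); 8..16  layer  (8B, 8-aligned); 16..17  depth  (1B, 1-aligned); 17..24  -- tail padding (7B); sizeof = 24, alignof = 8
0..1  e  (1B, 1-aligned)
1..8  -- padding (7B)
8..32  c  (24B, 8-aligned)
32..34  g  (2B, 2-aligned)
34..47  h  (13B, 1-aligned)
47..48  -- padding (1B)
48..72  f  (24B, 8-aligned)
within Header: layer at 8
48 + 8 = 56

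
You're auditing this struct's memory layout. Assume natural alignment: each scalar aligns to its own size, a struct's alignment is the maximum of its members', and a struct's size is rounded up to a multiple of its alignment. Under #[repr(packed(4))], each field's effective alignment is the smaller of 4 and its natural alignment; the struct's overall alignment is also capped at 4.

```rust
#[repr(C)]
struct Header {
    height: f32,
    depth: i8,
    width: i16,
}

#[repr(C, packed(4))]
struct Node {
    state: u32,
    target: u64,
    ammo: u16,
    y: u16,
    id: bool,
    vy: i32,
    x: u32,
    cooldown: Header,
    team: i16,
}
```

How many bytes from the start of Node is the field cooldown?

28

Header: @0: height [4B, align 4] → 4; @4: depth [1B, align 1] → 5; +1 pad (align 2); @6: width [2B, align 2] → 8; size 8, align 4
@0: state [4B, align 4] → 4
@4: target [8B, align 4] → 12
@12: ammo [2B, align 2] → 14
@14: y [2B, align 2] → 16
@16: id [1B, align 1] → 17
+3 pad (align 4)
@20: vy [4B, align 4] → 24
@24: x [4B, align 4] → 28
@28: cooldown [8B, align 4] → 36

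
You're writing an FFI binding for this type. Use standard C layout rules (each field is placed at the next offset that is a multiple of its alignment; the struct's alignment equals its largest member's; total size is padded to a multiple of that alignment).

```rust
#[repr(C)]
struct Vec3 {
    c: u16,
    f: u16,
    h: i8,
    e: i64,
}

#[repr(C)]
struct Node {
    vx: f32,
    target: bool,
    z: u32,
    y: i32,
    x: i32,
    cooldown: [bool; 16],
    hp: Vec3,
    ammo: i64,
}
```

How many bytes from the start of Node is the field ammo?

Vec3: c at 0 (size 2, align 2) → ends 2; f at 2 (size 2, align 2) → ends 4; h at 4 (size 1, align 1) → ends 5; pad 3 to align 8 for e; e at 8 (size 8, align 8) → ends 16; total 16 bytes, alignment 8
vx at 0 (size 4, align 4) → ends 4
target at 4 (size 1, align 1) → ends 5
pad 3 to align 4 for z
z at 8 (size 4, align 4) → ends 12
y at 12 (size 4, align 4) → ends 16
x at 16 (size 4, align 4) → ends 20
cooldown at 20 (size 16, align 1) → ends 36
pad 4 to align 8 for hp
hp at 40 (size 16, align 8) → ends 56
ammo at 56 (size 8, align 8) → ends 64

56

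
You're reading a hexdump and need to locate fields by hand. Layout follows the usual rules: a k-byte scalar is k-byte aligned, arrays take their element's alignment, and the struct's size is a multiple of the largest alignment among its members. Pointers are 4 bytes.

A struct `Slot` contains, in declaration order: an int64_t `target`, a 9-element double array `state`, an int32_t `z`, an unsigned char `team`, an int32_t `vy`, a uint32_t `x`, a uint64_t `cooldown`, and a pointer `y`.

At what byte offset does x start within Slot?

92

target at 0 (size 8, align 8) → ends 8
state at 8 (size 72, align 8) → ends 80
z at 80 (size 4, align 4) → ends 84
team at 84 (size 1, align 1) → ends 85
pad 3 to align 4 for vy
vy at 88 (size 4, align 4) → ends 92
x at 92 (size 4, align 4) → ends 96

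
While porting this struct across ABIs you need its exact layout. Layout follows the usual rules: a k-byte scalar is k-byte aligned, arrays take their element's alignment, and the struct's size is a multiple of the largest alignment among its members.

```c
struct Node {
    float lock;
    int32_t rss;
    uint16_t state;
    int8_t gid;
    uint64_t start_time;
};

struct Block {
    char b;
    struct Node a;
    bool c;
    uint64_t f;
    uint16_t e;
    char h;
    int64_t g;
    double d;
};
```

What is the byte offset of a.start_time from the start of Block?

Node: 0..4  lock  (4B, 4-aligned); 4..8  rss  (4B, 4-aligned); 8..10  state  (2B, 2-aligned); 10..11  gid  (1B, 1-aligned); 11..16  -- padding (5B); 16..24  start_time  (8B, 8-aligned); sizeof = 24, alignof = 8
0..1  b  (1B, 1-aligned)
1..8  -- padding (7B)
8..32  a  (24B, 8-aligned)
within Node: start_time at 16
8 + 16 = 24

24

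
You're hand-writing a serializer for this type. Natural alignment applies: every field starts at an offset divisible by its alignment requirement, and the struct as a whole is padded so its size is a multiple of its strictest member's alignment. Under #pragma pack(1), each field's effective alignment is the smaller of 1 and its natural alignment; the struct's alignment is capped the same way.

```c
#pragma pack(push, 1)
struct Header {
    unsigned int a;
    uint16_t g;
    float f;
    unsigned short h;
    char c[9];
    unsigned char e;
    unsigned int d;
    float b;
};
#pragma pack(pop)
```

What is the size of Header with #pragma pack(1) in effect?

a at 0 (size 4, align 1) → ends 4
g at 4 (size 2, align 1) → ends 6
f at 6 (size 4, align 1) → ends 10
h at 10 (size 2, align 1) → ends 12
c at 12 (size 9, align 1) → ends 21
e at 21 (size 1, align 1) → ends 22
d at 22 (size 4, align 1) → ends 26
b at 26 (size 4, align 1) → ends 30
total 30 bytes, alignment 1

30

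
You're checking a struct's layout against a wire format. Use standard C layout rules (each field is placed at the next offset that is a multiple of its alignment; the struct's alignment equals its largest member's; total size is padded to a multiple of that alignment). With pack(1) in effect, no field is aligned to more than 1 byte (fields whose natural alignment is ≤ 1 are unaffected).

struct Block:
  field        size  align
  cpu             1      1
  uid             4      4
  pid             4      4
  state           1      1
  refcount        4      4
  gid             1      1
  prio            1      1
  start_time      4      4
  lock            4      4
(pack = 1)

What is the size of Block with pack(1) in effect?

24

@0: cpu [1B, align 1] → 1
@1: uid [4B, align 1] → 5
@5: pid [4B, align 1] → 9
@9: state [1B, align 1] → 10
@10: refcount [4B, align 1] → 14
@14: gid [1B, align 1] → 15
@15: prio [1B, align 1] → 16
@16: start_time [4B, align 1] → 20
@20: lock [4B, align 1] → 24
size 24, align 1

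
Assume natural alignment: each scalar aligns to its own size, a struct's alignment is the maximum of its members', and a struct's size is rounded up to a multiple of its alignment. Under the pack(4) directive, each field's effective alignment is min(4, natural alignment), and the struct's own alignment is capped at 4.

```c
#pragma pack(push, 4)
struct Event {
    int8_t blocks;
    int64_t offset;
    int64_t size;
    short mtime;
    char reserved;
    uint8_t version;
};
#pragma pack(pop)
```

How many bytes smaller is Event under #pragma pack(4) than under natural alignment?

8

natural layout:
  0..1  blocks  (1B, 1-aligned)
  1..8  -- padding (7B)
  8..16  offset  (8B, 8-aligned)
  16..24  size  (8B, 8-aligned)
  24..26  mtime  (2B, 2-aligned)
  26..27  reserved  (1B, 1-aligned)
  27..28  version  (1B, 1-aligned)
  28..32  -- tail padding (4B)
  sizeof = 32, alignof = 8
packed(4) layout:
  0..1  blocks  (1B, 1-aligned)
  1..4  -- padding (3B)
  4..12  offset  (8B, 4-aligned)
  12..20  size  (8B, 4-aligned)
  20..22  mtime  (2B, 2-aligned)
  22..23  reserved  (1B, 1-aligned)
  23..24  version  (1B, 1-aligned)
  sizeof = 24, alignof = 4
32 − 24 = 8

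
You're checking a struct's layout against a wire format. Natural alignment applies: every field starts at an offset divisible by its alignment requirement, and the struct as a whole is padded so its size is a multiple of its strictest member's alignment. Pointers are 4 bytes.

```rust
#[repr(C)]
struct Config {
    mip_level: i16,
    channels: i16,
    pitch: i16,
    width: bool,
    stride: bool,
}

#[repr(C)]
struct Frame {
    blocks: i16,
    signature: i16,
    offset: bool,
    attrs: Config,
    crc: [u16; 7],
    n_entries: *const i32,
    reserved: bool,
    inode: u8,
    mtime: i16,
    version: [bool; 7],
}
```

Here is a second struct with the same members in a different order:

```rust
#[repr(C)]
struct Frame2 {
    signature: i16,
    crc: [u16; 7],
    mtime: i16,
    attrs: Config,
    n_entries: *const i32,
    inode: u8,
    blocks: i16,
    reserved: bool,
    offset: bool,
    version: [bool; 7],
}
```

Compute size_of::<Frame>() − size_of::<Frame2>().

Config: @0: mip_level [2B, align 2] → 2; @2: channels [2B, align 2] → 4; @4: pitch [2B, align 2] → 6; @6: width [1B, align 1] → 7; @7: stride [1B, align 1] → 8; size 8, align 2
@0: blocks [2B, align 2] → 2
@2: signature [2B, align 2] → 4
@4: offset [1B, align 1] → 5
+1 pad (align 2)
@6: attrs [8B, align 2] → 14
@14: crc [14B, align 2] → 28
@28: n_entries [4B, align 4] → 32
@32: reserved [1B, align 1] → 33
@33: inode [1B, align 1] → 34
@34: mtime [2B, align 2] → 36
@36: version [7B, align 1] → 43
+1 tail pad (align 4)
size 44, align 4
— Frame2 —
@0: signature [2B, align 2] → 2
@2: crc [14B, align 2] → 16
@16: mtime [2B, align 2] → 18
@18: attrs [8B, align 2] → 26
+2 pad (align 4)
@28: n_entries [4B, align 4] → 32
@32: inode [1B, align 1] → 33
+1 pad (align 2)
@34: blocks [2B, align 2] → 36
@36: reserved [1B, align 1] → 37
@37: offset [1B, align 1] → 38
@38: version [7B, align 1] → 45
+3 tail pad (align 4)
size 48, align 4
44 − 48 = -4

-4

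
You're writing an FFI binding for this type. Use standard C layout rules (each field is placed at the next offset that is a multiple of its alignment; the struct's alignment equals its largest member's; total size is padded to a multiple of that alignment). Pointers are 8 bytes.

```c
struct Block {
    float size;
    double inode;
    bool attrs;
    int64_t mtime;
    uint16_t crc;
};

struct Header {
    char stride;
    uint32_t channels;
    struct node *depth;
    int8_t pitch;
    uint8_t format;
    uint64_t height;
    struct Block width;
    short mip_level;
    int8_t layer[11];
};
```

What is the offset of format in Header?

Block: size at 0 (size 4, align 4) → ends 4; pad 4 to align 8 for inode; inode at 8 (size 8, align 8) → ends 16; attrs at 16 (size 1, align 1) → ends 17; pad 7 to align 8 for mtime; mtime at 24 (size 8, align 8) → ends 32; crc at 32 (size 2, align 2) → ends 34; tail pad 6 to reach multiple of 8; total 40 bytes, alignment 8
stride at 0 (size 1, align 1) → ends 1
pad 3 to align 4 for channels
channels at 4 (size 4, align 4) → ends 8
depth at 8 (size 8, align 8) → ends 16
pitch at 16 (size 1, align 1) → ends 17
format at 17 (size 1, align 1) → ends 18

17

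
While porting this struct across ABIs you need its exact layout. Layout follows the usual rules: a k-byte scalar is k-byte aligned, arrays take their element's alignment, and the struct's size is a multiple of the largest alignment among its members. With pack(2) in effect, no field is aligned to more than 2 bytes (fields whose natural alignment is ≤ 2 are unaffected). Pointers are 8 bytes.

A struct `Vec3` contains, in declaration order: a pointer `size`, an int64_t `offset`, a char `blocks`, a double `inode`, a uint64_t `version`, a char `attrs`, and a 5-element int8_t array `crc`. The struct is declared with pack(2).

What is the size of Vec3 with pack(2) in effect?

size at 0 (size 8, align 2) → ends 8
offset at 8 (size 8, align 2) → ends 16
blocks at 16 (size 1, align 1) → ends 17
pad 1 to align 2 for inode
inode at 18 (size 8, align 2) → ends 26
version at 26 (size 8, align 2) → ends 34
attrs at 34 (size 1, align 1) → ends 35
crc at 35 (size 5, align 1) → ends 40
total 40 bytes, alignment 2

40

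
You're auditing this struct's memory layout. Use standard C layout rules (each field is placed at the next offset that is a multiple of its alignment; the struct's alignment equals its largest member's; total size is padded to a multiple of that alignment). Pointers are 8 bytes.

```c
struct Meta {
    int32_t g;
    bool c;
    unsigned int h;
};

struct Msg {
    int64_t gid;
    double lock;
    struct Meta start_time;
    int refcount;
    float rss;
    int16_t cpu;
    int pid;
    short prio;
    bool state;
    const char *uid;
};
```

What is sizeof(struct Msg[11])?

Meta: 0..4  g  (4B, 4-aligned); 4..5  c  (1B, 1-aligned); 5..8  -- padding (3B); 8..12  h  (4B, 4-aligned); sizeof = 12, alignof = 4
0..8  gid  (8B, 8-aligned)
8..16  lock  (8B, 8-aligned)
16..28  start_time  (12B, 4-aligned)
28..32  refcount  (4B, 4-aligned)
32..36  rss  (4B, 4-aligned)
36..38  cpu  (2B, 2-aligned)
38..40  -- padding (2B)
40..44  pid  (4B, 4-aligned)
44..46  prio  (2B, 2-aligned)
46..47  state  (1B, 1-aligned)
47..48  -- padding (1B)
48..56  uid  (8B, 8-aligned)
sizeof = 56, alignof = 8
array of 11: 11 × 56 = 616

616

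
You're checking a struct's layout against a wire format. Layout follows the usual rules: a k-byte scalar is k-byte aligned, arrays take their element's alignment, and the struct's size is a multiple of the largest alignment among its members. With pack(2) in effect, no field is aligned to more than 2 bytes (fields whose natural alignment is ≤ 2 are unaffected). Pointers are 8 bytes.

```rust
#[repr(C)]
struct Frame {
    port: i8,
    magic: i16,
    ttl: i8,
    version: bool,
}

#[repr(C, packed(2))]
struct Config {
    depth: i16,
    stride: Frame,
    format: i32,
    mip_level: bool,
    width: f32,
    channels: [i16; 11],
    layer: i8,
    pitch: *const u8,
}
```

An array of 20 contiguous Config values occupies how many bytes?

1000

Frame: 0..1  port  (1B, 1-aligned); 1..2  -- padding (1B); 2..4  magic  (2B, 2-aligned); 4..5  ttl  (1B, 1-aligned); 5..6  version  (1B, 1-aligned); sizeof = 6, alignof = 2
0..2  depth  (2B, 2-aligned)
2..8  stride  (6B, 2-aligned)
8..12  format  (4B, 2-aligned)
12..13  mip_level  (1B, 1-aligned)
13..14  -- padding (1B)
14..18  width  (4B, 2-aligned)
18..40  channels  (22B, 2-aligned)
40..41  layer  (1B, 1-aligned)
41..42  -- padding (1B)
42..50  pitch  (8B, 2-aligned)
sizeof = 50, alignof = 2
array of 20: 20 × 50 = 1000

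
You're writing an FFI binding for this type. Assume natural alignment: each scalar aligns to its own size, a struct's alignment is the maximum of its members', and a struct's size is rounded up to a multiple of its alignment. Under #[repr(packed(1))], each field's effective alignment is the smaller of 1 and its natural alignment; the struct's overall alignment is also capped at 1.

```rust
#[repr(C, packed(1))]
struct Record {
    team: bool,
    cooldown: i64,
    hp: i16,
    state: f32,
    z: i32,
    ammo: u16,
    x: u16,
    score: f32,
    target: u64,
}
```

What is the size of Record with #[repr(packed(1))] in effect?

0..1  team  (1B, 1-aligned)
1..9  cooldown  (8B, 1-aligned)
9..11  hp  (2B, 1-aligned)
11..15  state  (4B, 1-aligned)
15..19  z  (4B, 1-aligned)
19..21  ammo  (2B, 1-aligned)
21..23  x  (2B, 1-aligned)
23..27  score  (4B, 1-aligned)
27..35  target  (8B, 1-aligned)
sizeof = 35, alignof = 1

35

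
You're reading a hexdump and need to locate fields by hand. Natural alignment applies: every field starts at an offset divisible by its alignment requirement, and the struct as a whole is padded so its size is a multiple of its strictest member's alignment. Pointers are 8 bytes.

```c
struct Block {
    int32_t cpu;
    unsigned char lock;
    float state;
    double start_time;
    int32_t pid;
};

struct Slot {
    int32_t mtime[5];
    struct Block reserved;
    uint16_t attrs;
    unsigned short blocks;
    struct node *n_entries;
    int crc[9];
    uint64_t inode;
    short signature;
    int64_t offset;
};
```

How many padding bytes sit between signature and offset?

6

Block: 0..4  cpu  (4B, 4-aligned); 4..5  lock  (1B, 1-aligned); 5..8  -- padding (3B); 8..12  state  (4B, 4-aligned); 12..16  -- padding (4B); 16..24  start_time  (8B, 8-aligned); 24..28  pid  (4B, 4-aligned); 28..32  -- tail padding (4B); sizeof = 32, alignof = 8
0..20  mtime  (20B, 4-aligned)
20..24  -- padding (4B)
24..56  reserved  (32B, 8-aligned)
56..58  attrs  (2B, 2-aligned)
58..60  blocks  (2B, 2-aligned)
60..64  -- padding (4B)
64..72  n_entries  (8B, 8-aligned)
72..108  crc  (36B, 4-aligned)
108..112  -- padding (4B)
112..120  inode  (8B, 8-aligned)
120..122  signature  (2B, 2-aligned)
122..128  -- padding (6B)
128..136  offset  (8B, 8-aligned)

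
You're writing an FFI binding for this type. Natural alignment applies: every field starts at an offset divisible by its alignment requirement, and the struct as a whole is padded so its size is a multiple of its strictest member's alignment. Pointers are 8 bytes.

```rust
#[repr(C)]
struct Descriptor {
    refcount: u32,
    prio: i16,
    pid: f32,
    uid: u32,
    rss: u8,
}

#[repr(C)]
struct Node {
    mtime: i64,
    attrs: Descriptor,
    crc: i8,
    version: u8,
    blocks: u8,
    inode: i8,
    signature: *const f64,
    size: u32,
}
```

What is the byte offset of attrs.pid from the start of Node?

16

Descriptor: refcount at 0 (size 4, align 4) → ends 4; prio at 4 (size 2, align 2) → ends 6; pad 2 to align 4 for pid; pid at 8 (size 4, align 4) → ends 12; uid at 12 (size 4, align 4) → ends 16; rss at 16 (size 1, align 1) → ends 17; tail pad 3 to reach multiple of 4; total 20 bytes, alignment 4
mtime at 0 (size 8, align 8) → ends 8
attrs at 8 (size 20, align 4) → ends 28
within Descriptor: pid at 8
8 + 8 = 16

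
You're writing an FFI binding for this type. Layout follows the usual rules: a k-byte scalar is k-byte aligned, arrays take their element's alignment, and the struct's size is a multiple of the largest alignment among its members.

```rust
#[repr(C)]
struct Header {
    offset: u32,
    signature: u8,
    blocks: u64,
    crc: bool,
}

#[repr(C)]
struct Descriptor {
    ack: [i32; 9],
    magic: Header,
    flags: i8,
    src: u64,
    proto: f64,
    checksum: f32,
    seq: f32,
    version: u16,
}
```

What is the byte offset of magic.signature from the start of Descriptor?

44

Header: 0..4  offset  (4B, 4-aligned); 4..5  signature  (1B, 1-aligned); 5..8  -- padding (3B); 8..16  blocks  (8B, 8-aligned); 16..17  crc  (1B, 1-aligned); 17..24  -- tail padding (7B); sizeof = 24, alignof = 8
0..36  ack  (36B, 4-aligned)
36..40  -- padding (4B)
40..64  magic  (24B, 8-aligned)
within Header: signature at 4
40 + 4 = 44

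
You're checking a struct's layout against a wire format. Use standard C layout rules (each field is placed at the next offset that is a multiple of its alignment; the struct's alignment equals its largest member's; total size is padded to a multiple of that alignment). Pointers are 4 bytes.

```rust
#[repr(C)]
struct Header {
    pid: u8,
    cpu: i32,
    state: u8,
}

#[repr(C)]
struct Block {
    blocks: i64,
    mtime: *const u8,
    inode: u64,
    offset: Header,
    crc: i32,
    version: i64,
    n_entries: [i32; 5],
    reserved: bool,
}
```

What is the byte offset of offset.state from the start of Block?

Header: @0: pid [1B, align 1] → 1; +3 pad (align 4); @4: cpu [4B, align 4] → 8; @8: state [1B, align 1] → 9; +3 tail pad (align 4); size 12, align 4
@0: blocks [8B, align 8] → 8
@8: mtime [4B, align 4] → 12
+4 pad (align 8)
@16: inode [8B, align 8] → 24
@24: offset [12B, align 4] → 36
within Header: state at 8
24 + 8 = 32

32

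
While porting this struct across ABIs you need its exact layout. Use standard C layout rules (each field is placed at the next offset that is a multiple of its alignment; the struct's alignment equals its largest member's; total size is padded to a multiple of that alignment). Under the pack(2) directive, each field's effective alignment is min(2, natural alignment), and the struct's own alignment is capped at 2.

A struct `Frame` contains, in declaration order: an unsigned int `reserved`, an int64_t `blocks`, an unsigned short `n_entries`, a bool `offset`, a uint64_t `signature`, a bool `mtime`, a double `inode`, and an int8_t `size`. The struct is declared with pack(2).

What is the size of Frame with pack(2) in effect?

reserved at 0 (size 4, align 2) → ends 4
blocks at 4 (size 8, align 2) → ends 12
n_entries at 12 (size 2, align 2) → ends 14
offset at 14 (size 1, align 1) → ends 15
pad 1 to align 2 for signature
signature at 16 (size 8, align 2) → ends 24
mtime at 24 (size 1, align 1) → ends 25
pad 1 to align 2 for inode
inode at 26 (size 8, align 2) → ends 34
size at 34 (size 1, align 1) → ends 35
tail pad 1 to reach multiple of 2
total 36 bytes, alignment 2

36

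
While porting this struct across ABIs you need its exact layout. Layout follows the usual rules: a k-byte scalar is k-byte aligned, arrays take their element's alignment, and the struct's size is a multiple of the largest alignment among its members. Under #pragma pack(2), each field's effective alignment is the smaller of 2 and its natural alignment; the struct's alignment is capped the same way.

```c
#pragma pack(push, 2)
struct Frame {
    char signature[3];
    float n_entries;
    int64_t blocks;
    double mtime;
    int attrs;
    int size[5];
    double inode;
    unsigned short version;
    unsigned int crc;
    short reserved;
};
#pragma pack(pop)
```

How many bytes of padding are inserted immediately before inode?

0

signature at 0 (size 3, align 1) → ends 3
pad 1 to align 2 for n_entries
n_entries at 4 (size 4, align 2) → ends 8
blocks at 8 (size 8, align 2) → ends 16
mtime at 16 (size 8, align 2) → ends 24
attrs at 24 (size 4, align 2) → ends 28
size at 28 (size 20, align 2) → ends 48
inode at 48 (size 8, align 2) → ends 56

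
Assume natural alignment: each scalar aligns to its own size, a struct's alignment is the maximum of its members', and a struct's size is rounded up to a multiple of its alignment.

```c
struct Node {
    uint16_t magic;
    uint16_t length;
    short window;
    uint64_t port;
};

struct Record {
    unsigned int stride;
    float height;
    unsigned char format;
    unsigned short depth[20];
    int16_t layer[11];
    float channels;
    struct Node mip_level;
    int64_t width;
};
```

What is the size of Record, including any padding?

104

Node: 0..2  magic  (2B, 2-aligned); 2..4  length  (2B, 2-aligned); 4..6  window  (2B, 2-aligned); 6..8  -- padding (2B); 8..16  port  (8B, 8-aligned); sizeof = 16, alignof = 8
0..4  stride  (4B, 4-aligned)
4..8  height  (4B, 4-aligned)
8..9  format  (1B, 1-aligned)
9..10  -- padding (1B)
10..50  depth  (40B, 2-aligned)
50..72  layer  (22B, 2-aligned)
72..76  channels  (4B, 4-aligned)
76..80  -- padding (4B)
80..96  mip_level  (16B, 8-aligned)
96..104  width  (8B, 8-aligned)
sizeof = 104, alignof = 8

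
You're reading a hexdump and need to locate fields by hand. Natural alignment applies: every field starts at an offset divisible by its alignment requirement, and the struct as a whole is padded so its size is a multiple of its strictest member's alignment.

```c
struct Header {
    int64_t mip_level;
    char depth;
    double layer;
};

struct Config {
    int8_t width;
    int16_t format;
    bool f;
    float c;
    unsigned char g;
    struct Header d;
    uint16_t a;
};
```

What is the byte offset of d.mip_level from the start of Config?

16

Header: 0..8  mip_level  (8B, 8-aligned); 8..9  depth  (1B, 1-aligned); 9..16  -- padding (7B); 16..24  layer  (8B, 8-aligned); sizeof = 24, alignof = 8
0..1  width  (1B, 1-aligned)
1..2  -- padding (1B)
2..4  format  (2B, 2-aligned)
4..5  f  (1B, 1-aligned)
5..8  -- padding (3B)
8..12  c  (4B, 4-aligned)
12..13  g  (1B, 1-aligned)
13..16  -- padding (3B)
16..40  d  (24B, 8-aligned)
within Header: mip_level at 0
16 + 0 = 16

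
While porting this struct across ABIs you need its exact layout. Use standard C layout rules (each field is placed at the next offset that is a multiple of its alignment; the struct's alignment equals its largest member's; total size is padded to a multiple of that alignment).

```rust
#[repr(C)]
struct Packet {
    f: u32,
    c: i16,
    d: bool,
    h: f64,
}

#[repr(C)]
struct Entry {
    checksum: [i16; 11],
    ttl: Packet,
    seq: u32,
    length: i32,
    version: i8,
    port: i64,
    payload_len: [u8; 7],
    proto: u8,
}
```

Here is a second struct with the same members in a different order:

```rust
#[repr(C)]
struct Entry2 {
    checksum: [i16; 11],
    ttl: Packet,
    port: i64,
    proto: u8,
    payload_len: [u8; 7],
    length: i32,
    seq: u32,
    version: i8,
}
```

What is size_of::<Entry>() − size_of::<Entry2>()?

0

Packet: @0: f [4B, align 4] → 4; @4: c [2B, align 2] → 6; @6: d [1B, align 1] → 7; +1 pad (align 8); @8: h [8B, align 8] → 16; size 16, align 8
@0: checksum [22B, align 2] → 22
+2 pad (align 8)
@24: ttl [16B, align 8] → 40
@40: seq [4B, align 4] → 44
@44: length [4B, align 4] → 48
@48: version [1B, align 1] → 49
+7 pad (align 8)
@56: port [8B, align 8] → 64
@64: payload_len [7B, align 1] → 71
@71: proto [1B, align 1] → 72
size 72, align 8
— Entry2 —
@0: checksum [22B, align 2] → 22
+2 pad (align 8)
@24: ttl [16B, align 8] → 40
@40: port [8B, align 8] → 48
@48: proto [1B, align 1] → 49
@49: payload_len [7B, align 1] → 56
@56: length [4B, align 4] → 60
@60: seq [4B, align 4] → 64
@64: version [1B, align 1] → 65
+7 tail pad (align 8)
size 72, align 8
72 − 72 = 0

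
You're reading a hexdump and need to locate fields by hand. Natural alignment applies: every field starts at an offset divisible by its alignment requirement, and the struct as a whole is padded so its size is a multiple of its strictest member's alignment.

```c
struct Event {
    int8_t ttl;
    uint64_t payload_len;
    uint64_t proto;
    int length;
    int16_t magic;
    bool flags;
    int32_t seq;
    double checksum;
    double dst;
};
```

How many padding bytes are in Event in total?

0..1  ttl  (1B, 1-aligned)
1..8  -- padding (7B)
8..16  payload_len  (8B, 8-aligned)
16..24  proto  (8B, 8-aligned)
24..28  length  (4B, 4-aligned)
28..30  magic  (2B, 2-aligned)
30..31  flags  (1B, 1-aligned)
31..32  -- padding (1B)
32..36  seq  (4B, 4-aligned)
36..40  -- padding (4B)
40..48  checksum  (8B, 8-aligned)
48..56  dst  (8B, 8-aligned)
sizeof = 56, alignof = 8
data bytes 44, size 56 → padding 12

12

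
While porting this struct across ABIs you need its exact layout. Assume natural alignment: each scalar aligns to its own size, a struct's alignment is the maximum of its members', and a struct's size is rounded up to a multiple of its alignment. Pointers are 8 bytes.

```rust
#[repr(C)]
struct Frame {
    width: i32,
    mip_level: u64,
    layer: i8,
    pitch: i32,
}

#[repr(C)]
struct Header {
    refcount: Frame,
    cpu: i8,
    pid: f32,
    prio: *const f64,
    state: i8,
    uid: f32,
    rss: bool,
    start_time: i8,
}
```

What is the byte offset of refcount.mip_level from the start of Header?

8

Frame: 0..4  width  (4B, 4-aligned); 4..8  -- padding (4B); 8..16  mip_level  (8B, 8-aligned); 16..17  layer  (1B, 1-aligned); 17..20  -- padding (3B); 20..24  pitch  (4B, 4-aligned); sizeof = 24, alignof = 8
0..24  refcount  (24B, 8-aligned)
within Frame: mip_level at 8
0 + 8 = 8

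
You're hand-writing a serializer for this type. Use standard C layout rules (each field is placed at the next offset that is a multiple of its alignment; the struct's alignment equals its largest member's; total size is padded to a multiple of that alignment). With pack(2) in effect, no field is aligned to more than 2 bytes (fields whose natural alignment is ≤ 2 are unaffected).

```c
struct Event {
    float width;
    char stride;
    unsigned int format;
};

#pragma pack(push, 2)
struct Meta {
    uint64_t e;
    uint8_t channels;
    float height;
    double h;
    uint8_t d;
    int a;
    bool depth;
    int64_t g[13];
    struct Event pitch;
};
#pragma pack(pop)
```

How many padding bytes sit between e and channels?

0

Event: 0..4  width  (4B, 4-aligned); 4..5  stride  (1B, 1-aligned); 5..8  -- padding (3B); 8..12  format  (4B, 4-aligned); sizeof = 12, alignof = 4
0..8  e  (8B, 2-aligned)
8..9  channels  (1B, 1-aligned)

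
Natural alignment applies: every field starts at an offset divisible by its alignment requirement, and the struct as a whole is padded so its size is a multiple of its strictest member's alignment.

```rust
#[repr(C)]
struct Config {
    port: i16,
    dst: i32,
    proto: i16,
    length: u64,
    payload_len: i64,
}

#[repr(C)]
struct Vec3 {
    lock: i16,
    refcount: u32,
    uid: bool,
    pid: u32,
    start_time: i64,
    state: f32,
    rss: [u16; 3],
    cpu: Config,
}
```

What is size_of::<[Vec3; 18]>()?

Config: 0..2  port  (2B, 2-aligned); 2..4  -- padding (2B); 4..8  dst  (4B, 4-aligned); 8..10  proto  (2B, 2-aligned); 10..16  -- padding (6B); 16..24  length  (8B, 8-aligned); 24..32  payload_len  (8B, 8-aligned); sizeof = 32, alignof = 8
0..2  lock  (2B, 2-aligned)
2..4  -- padding (2B)
4..8  refcount  (4B, 4-aligned)
8..9  uid  (1B, 1-aligned)
9..12  -- padding (3B)
12..16  pid  (4B, 4-aligned)
16..24  start_time  (8B, 8-aligned)
24..28  state  (4B, 4-aligned)
28..34  rss  (6B, 2-aligned)
34..40  -- padding (6B)
40..72  cpu  (32B, 8-aligned)
sizeof = 72, alignof = 8
array of 18: 18 × 72 = 1296

1296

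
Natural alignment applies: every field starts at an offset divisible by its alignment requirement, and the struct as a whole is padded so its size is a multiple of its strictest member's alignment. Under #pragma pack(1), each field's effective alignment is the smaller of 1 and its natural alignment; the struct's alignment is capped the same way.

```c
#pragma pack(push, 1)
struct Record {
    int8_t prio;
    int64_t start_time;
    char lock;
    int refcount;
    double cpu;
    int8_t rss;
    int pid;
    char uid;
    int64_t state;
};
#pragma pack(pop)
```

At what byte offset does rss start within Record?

prio at 0 (size 1, align 1) → ends 1
start_time at 1 (size 8, align 1) → ends 9
lock at 9 (size 1, align 1) → ends 10
refcount at 10 (size 4, align 1) → ends 14
cpu at 14 (size 8, align 1) → ends 22
rss at 22 (size 1, align 1) → ends 23

22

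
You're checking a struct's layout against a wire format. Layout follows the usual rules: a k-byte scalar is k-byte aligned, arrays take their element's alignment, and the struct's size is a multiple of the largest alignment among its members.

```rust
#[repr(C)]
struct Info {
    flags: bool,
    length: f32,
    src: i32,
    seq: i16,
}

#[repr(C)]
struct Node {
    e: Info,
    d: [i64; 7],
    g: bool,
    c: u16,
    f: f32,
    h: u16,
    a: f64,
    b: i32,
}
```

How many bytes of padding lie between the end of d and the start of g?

0

Info: flags at 0 (size 1, align 1) → ends 1; pad 3 to align 4 for length; length at 4 (size 4, align 4) → ends 8; src at 8 (size 4, align 4) → ends 12; seq at 12 (size 2, align 2) → ends 14; tail pad 2 to reach multiple of 4; total 16 bytes, alignment 4
e at 0 (size 16, align 4) → ends 16
d at 16 (size 56, align 8) → ends 72
g at 72 (size 1, align 1) → ends 73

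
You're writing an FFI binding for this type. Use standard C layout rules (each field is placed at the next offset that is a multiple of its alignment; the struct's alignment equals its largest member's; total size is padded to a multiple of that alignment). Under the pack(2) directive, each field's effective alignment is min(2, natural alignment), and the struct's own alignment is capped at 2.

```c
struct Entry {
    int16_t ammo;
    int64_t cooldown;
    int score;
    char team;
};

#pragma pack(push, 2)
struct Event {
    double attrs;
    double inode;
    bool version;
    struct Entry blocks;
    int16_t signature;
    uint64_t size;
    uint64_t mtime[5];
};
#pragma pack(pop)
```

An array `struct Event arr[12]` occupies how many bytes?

Entry: 0..2  ammo  (2B, 2-aligned); 2..8  -- padding (6B); 8..16  cooldown  (8B, 8-aligned); 16..20  score  (4B, 4-aligned); 20..21  team  (1B, 1-aligned); 21..24  -- tail padding (3B); sizeof = 24, alignof = 8
0..8  attrs  (8B, 2-aligned)
8..16  inode  (8B, 2-aligned)
16..17  version  (1B, 1-aligned)
17..18  -- padding (1B)
18..42  blocks  (24B, 2-aligned)
42..44  signature  (2B, 2-aligned)
44..52  size  (8B, 2-aligned)
52..92  mtime  (40B, 2-aligned)
sizeof = 92, alignof = 2
array of 12: 12 × 92 = 1104

1104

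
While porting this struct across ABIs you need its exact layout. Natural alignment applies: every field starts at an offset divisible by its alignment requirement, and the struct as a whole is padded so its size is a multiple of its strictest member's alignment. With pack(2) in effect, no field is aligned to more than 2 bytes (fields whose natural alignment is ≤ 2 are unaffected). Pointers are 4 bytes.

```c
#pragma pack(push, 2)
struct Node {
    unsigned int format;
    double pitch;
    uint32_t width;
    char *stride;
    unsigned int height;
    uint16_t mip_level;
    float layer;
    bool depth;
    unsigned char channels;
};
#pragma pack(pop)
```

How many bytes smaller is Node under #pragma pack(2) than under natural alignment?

8

natural layout:
  @0: format [4B, align 4] → 4
  +4 pad (align 8)
  @8: pitch [8B, align 8] → 16
  @16: width [4B, align 4] → 20
  @20: stride [4B, align 4] → 24
  @24: height [4B, align 4] → 28
  @28: mip_level [2B, align 2] → 30
  +2 pad (align 4)
  @32: layer [4B, align 4] → 36
  @36: depth [1B, align 1] → 37
  @37: channels [1B, align 1] → 38
  +2 tail pad (align 8)
  size 40, align 8
packed(2) layout:
  @0: format [4B, align 2] → 4
  @4: pitch [8B, align 2] → 12
  @12: width [4B, align 2] → 16
  @16: stride [4B, align 2] → 20
  @20: height [4B, align 2] → 24
  @24: mip_level [2B, align 2] → 26
  @26: layer [4B, align 2] → 30
  @30: depth [1B, align 1] → 31
  @31: channels [1B, align 1] → 32
  size 32, align 2
40 − 32 = 8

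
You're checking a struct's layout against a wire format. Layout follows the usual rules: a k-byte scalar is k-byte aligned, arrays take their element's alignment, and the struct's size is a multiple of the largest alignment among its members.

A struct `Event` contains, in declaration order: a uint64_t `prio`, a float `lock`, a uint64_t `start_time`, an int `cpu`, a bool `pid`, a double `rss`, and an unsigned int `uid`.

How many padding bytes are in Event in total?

prio at 0 (size 8, align 8) → ends 8
lock at 8 (size 4, align 4) → ends 12
pad 4 to align 8 for start_time
start_time at 16 (size 8, align 8) → ends 24
cpu at 24 (size 4, align 4) → ends 28
pid at 28 (size 1, align 1) → ends 29
pad 3 to align 8 for rss
rss at 32 (size 8, align 8) → ends 40
uid at 40 (size 4, align 4) → ends 44
tail pad 4 to reach multiple of 8
total 48 bytes, alignment 8
data bytes 37, size 48 → padding 11

11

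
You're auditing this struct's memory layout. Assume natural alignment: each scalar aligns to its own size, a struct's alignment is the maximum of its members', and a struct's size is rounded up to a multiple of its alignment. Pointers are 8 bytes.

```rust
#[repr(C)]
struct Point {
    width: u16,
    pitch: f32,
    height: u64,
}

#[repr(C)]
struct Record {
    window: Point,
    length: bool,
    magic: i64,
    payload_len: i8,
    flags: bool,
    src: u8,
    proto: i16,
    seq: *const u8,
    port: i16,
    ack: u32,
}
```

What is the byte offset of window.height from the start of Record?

Point: @0: width [2B, align 2] → 2; +2 pad (align 4); @4: pitch [4B, align 4] → 8; @8: height [8B, align 8] → 16; size 16, align 8
@0: window [16B, align 8] → 16
within Point: height at 8
0 + 8 = 8

8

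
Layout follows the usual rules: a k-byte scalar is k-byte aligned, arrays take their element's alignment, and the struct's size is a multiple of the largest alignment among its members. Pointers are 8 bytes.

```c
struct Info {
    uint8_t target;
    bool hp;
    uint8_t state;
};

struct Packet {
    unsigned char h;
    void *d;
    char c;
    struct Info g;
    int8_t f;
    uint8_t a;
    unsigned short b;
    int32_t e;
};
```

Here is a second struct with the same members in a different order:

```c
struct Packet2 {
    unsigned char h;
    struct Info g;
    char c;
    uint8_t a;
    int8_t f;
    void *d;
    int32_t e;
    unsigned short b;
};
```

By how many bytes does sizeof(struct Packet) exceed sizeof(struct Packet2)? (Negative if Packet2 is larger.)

Info: @0: target [1B, align 1] → 1; @1: hp [1B, align 1] → 2; @2: state [1B, align 1] → 3; size 3, align 1
@0: h [1B, align 1] → 1
+7 pad (align 8)
@8: d [8B, align 8] → 16
@16: c [1B, align 1] → 17
@17: g [3B, align 1] → 20
@20: f [1B, align 1] → 21
@21: a [1B, align 1] → 22
@22: b [2B, align 2] → 24
@24: e [4B, align 4] → 28
+4 tail pad (align 8)
size 32, align 8
— Packet2 —
@0: h [1B, align 1] → 1
@1: g [3B, align 1] → 4
@4: c [1B, align 1] → 5
@5: a [1B, align 1] → 6
@6: f [1B, align 1] → 7
+1 pad (align 8)
@8: d [8B, align 8] → 16
@16: e [4B, align 4] → 20
@20: b [2B, align 2] → 22
+2 tail pad (align 8)
size 24, align 8
32 − 24 = 8

8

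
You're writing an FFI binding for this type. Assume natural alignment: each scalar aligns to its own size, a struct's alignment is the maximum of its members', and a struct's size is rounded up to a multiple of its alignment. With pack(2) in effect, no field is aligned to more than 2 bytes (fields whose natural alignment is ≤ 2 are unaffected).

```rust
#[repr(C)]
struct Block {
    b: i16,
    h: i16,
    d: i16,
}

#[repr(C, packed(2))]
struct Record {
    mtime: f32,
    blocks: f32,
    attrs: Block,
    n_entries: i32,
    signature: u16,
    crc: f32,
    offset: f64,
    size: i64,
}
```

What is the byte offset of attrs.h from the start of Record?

10

Block: 0..2  b  (2B, 2-aligned); 2..4  h  (2B, 2-aligned); 4..6  d  (2B, 2-aligned); sizeof = 6, alignof = 2
0..4  mtime  (4B, 2-aligned)
4..8  blocks  (4B, 2-aligned)
8..14  attrs  (6B, 2-aligned)
within Block: h at 2
8 + 2 = 10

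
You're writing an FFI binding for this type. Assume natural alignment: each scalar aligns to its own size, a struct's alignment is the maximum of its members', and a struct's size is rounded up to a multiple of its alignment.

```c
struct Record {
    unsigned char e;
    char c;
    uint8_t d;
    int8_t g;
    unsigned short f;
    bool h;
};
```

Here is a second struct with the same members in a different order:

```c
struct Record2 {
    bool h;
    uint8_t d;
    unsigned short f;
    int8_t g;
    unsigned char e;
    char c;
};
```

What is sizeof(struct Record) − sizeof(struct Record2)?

0

0..1  e  (1B, 1-aligned)
1..2  c  (1B, 1-aligned)
2..3  d  (1B, 1-aligned)
3..4  g  (1B, 1-aligned)
4..6  f  (2B, 2-aligned)
6..7  h  (1B, 1-aligned)
7..8  -- tail padding (1B)
sizeof = 8, alignof = 2
— Record2 —
0..1  h  (1B, 1-aligned)
1..2  d  (1B, 1-aligned)
2..4  f  (2B, 2-aligned)
4..5  g  (1B, 1-aligned)
5..6  e  (1B, 1-aligned)
6..7  c  (1B, 1-aligned)
7..8  -- tail padding (1B)
sizeof = 8, alignof = 2
8 − 8 = 0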